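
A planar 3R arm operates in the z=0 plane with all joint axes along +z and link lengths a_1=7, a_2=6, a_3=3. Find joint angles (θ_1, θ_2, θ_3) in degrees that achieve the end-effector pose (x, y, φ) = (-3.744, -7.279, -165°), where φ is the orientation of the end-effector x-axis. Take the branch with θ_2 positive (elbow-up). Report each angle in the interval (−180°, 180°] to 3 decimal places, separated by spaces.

-149.826 120.001 -135.175

wrist centre = target − a_3·(cos φ, sin φ) = (-0.8462, -6.5025)
cos θ_2 = (42.9992−7²−6²)/(2·7·6) = -0.5000; θ_2 = 120.0007° (elbow-up)
β = atan2(-6.5025,-0.8462) = -97.4146°; ψ = atan2(5.1961,3.9999) = 52.4111°
θ_1 = β − ψ = -149.8258°
θ_3 = φ − θ_1 − θ_2 = -135.1749° (wrapped to (-180°,180°])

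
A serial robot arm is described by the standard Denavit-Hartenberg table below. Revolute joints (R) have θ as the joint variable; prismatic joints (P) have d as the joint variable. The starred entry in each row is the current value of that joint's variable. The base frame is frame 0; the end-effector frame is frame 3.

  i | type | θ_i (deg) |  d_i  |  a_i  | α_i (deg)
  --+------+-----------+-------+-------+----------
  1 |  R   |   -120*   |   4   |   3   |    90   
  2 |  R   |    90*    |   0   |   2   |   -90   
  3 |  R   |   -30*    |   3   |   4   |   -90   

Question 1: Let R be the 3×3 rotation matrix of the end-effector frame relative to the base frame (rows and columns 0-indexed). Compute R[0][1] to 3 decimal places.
-0.500

End-effector y-axis (col 1 of R) = (-0.5000,-0.8660,-0.0000)
R[0][1] = -0.5000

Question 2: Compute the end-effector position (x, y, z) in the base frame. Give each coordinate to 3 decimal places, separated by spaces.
after link 1: o_1 = (-1.5000, -2.5981, 4.0000)
after link 2: o_2 = (-1.5000, -2.5981, 6.0000)
after link 3: o_3 = (-1.7321, 1.0000, 9.4641)

-1.732 1.000 9.464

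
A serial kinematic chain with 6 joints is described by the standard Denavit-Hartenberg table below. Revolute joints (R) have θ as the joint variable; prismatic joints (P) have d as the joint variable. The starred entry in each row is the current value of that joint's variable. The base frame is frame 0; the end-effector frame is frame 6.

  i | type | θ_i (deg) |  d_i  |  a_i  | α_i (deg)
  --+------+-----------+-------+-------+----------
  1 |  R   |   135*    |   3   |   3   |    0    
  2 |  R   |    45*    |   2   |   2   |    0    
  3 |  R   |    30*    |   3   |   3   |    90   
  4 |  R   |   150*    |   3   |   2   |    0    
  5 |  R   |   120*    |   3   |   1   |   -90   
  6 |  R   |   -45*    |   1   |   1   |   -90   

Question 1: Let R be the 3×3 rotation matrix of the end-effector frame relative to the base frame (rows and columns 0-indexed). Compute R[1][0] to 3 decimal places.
0.612

End-effector x-axis (col 0 of R) = (-0.3536,0.6124,-0.7071)
R[1][0] = 0.6124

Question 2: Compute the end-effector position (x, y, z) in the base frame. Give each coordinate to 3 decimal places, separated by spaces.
after link 1: o_1 = (-2.1213, 2.1213, 3.0000)
after link 2: o_2 = (-4.1213, 2.1213, 5.0000)
after link 3: o_3 = (-6.7194, 0.6213, 8.0000)
after link 4: o_4 = (-6.7194, 4.0854, 9.0000)
after link 5: o_5 = (-8.2194, 6.6835, 8.0000)
after link 6: o_6 = (-9.4390, 6.7959, 7.2929)

-9.439 6.796 7.293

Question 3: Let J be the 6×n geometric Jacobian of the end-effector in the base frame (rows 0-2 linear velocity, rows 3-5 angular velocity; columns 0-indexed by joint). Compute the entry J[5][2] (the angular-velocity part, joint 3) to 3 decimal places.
axis z_2 = (0.0000,0.0000,1.0000); lever o_n−o_2 = (-5.3177,4.6746,2.2929)
cross product → J_v[:, 2] = (-4.6746,-5.3177,0.0000)
J_ω[:, 2] = z_2
entry J[5][2] = 1.0000

1.000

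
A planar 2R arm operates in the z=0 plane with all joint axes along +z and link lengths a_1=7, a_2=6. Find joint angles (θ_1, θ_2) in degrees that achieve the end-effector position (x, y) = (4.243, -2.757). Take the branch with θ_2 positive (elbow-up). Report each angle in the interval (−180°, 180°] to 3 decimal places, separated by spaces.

cos θ_2 = (25.6041−7²−6²)/(2·7·6) = -0.7071; θ_2 = 134.9990° (elbow-up)
β = atan2(-2.7570,4.2430) = -33.0148°; ψ = atan2(4.2427,2.7574) = 56.9793°
θ_1 = β − ψ = -89.9941°

-89.994 134.999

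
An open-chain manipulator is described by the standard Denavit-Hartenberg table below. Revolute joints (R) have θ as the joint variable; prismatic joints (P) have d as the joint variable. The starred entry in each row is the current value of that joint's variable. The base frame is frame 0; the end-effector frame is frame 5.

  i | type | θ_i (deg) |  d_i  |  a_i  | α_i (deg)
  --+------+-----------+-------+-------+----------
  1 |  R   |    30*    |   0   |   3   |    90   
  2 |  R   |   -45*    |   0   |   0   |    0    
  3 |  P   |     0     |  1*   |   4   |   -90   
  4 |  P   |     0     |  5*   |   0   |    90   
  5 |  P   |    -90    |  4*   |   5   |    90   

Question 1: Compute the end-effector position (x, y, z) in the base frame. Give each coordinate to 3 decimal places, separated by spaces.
7.548 -1.416 -2.828

after link 1: o_1 = (2.5981, 1.5000, 0.0000)
after link 2: o_2 = (2.5981, 1.5000, 0.0000)
after link 3: o_3 = (5.5476, 2.0482, -2.8284)
after link 4: o_4 = (8.6094, 3.8160, 0.7071)
after link 5: o_5 = (7.5476, -1.4159, -2.8284)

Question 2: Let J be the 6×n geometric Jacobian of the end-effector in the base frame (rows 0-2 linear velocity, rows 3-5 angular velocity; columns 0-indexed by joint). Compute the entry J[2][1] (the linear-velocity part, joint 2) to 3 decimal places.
2.828

axis z_1 = (0.5000,-0.8660,0.0000); lever o_n−o_1 = (4.9495,-2.9159,-2.8284)
cross product → J_v[:, 1] = (2.4495,1.4142,2.8284)
J_ω[:, 1] = z_1
entry J[2][1] = 2.8284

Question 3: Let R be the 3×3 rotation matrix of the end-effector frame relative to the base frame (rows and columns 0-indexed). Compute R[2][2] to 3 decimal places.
0.707

End-effector z-axis (col 2 of R) = (-0.6124,-0.3536,0.7071)
R[2][2] = 0.7071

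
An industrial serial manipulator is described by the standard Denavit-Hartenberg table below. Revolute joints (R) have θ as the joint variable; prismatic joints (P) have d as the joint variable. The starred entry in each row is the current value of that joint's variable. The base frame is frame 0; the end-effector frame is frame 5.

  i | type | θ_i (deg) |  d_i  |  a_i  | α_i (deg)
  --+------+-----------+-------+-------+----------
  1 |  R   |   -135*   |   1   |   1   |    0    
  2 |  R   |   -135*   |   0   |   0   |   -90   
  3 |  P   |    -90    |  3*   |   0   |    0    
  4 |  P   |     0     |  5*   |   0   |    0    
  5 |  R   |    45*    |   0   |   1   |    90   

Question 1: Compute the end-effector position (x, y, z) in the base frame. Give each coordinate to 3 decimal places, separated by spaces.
-8.707 -0.000 1.707

after link 1: o_1 = (-0.7071, -0.7071, 1.0000)
after link 2: o_2 = (-0.7071, -0.7071, 1.0000)
after link 3: o_3 = (-3.7071, -0.7071, 1.0000)
after link 4: o_4 = (-8.7071, -0.7071, 1.0000)
after link 5: o_5 = (-8.7071, -0.0000, 1.7071)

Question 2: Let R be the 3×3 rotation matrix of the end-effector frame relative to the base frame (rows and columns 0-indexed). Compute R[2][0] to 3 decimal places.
End-effector x-axis (col 0 of R) = (-0.0000,0.7071,0.7071)
R[2][0] = 0.7071

0.707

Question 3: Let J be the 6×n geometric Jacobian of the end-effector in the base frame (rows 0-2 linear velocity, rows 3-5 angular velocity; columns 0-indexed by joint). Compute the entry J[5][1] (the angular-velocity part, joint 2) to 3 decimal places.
1.000

axis z_1 = (0.0000,0.0000,1.0000); lever o_n−o_1 = (-8.0000,0.7071,0.7071)
cross product → J_v[:, 1] = (-0.7071,-8.0000,0.0000)
J_ω[:, 1] = z_1
entry J[5][1] = 1.0000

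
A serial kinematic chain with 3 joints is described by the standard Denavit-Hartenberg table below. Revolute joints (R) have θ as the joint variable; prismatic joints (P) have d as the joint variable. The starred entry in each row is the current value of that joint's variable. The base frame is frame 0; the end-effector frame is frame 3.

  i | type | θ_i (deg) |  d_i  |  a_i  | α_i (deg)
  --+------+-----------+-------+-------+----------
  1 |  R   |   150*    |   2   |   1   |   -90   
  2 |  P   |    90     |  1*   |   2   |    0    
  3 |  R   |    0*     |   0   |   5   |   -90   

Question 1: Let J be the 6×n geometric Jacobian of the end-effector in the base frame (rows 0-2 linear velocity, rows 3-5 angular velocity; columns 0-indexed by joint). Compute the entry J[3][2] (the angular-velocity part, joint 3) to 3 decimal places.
-0.500

axis z_2 = (-0.5000,-0.8660,0.0000); lever o_n−o_2 = (-0.0000,-0.0000,-5.0000)
cross product → J_v[:, 2] = (4.3301,-2.5000,-0.0000)
J_ω[:, 2] = z_2
entry J[3][2] = -0.5000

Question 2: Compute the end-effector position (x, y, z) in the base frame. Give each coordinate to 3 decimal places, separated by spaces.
-1.366 -0.366 -5.000

after link 1: o_1 = (-0.8660, 0.5000, 2.0000)
after link 2: o_2 = (-1.3660, -0.3660, 0.0000)
after link 3: o_3 = (-1.3660, -0.3660, -5.0000)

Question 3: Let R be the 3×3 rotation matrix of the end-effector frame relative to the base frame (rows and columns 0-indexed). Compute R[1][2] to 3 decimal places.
-0.500

End-effector z-axis (col 2 of R) = (0.8660,-0.5000,-0.0000)
R[1][2] = -0.5000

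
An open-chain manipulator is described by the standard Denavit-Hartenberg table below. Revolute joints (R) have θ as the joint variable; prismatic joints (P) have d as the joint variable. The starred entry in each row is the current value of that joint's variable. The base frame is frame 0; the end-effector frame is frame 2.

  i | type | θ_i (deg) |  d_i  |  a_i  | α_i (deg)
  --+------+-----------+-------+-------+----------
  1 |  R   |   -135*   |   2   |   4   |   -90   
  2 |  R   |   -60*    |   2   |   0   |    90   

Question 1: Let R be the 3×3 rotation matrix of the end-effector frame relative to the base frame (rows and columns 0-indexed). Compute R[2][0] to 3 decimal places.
0.866

End-effector x-axis (col 0 of R) = (-0.3536,-0.3536,0.8660)
R[2][0] = 0.8660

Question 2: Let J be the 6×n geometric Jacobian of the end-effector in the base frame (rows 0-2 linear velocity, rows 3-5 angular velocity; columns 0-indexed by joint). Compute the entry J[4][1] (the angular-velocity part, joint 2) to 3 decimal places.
-0.707

axis z_1 = (0.7071,-0.7071,0.0000); lever o_n−o_1 = (1.4142,-1.4142,0.0000)
cross product → J_v[:, 1] = (0.0000,0.0000,-0.0000)
J_ω[:, 1] = z_1
entry J[4][1] = -0.7071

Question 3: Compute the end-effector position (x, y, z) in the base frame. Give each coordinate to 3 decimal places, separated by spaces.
after link 1: o_1 = (-2.8284, -2.8284, 2.0000)
after link 2: o_2 = (-1.4142, -4.2426, 2.0000)

-1.414 -4.243 2.000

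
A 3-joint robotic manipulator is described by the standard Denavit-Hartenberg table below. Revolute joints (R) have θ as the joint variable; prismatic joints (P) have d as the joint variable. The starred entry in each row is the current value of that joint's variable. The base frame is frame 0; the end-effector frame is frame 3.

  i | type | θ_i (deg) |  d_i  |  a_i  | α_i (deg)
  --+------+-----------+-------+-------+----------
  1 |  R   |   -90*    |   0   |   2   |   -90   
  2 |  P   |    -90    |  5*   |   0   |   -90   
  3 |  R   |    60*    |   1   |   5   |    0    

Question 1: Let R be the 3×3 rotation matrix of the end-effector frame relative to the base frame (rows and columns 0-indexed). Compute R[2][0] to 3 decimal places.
End-effector x-axis (col 0 of R) = (-0.8660,-0.0000,0.5000)
R[2][0] = 0.5000

0.500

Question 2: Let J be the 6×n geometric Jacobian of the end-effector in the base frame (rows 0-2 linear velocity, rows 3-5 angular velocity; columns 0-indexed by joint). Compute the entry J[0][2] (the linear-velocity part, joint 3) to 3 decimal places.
axis z_2 = (0.0000,-1.0000,-0.0000); lever o_n−o_2 = (-4.3301,-1.0000,2.5000)
cross product → J_v[:, 2] = (-2.5000,-0.0000,-4.3301)
J_ω[:, 2] = z_2
entry J[0][2] = -2.5000

-2.500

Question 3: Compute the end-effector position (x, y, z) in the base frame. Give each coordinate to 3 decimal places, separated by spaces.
0.670 -3.000 2.500

after link 1: o_1 = (0.0000, -2.0000, 0.0000)
after link 2: o_2 = (5.0000, -2.0000, 0.0000)
after link 3: o_3 = (0.6699, -3.0000, 2.5000)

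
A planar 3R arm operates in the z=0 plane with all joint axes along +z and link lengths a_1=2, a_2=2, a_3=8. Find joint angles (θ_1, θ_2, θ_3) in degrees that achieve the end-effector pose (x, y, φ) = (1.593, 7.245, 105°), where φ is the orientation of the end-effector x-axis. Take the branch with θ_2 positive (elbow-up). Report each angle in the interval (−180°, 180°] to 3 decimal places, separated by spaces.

wrist centre = target − a_3·(cos φ, sin φ) = (3.6636, -0.4824)
cos θ_2 = (13.6543−2²−2²)/(2·2·2) = 0.7068; θ_2 = 45.0255° (elbow-up)
β = atan2(-0.4824,3.6636) = -7.5014°; ψ = atan2(1.4148,3.4136) = 22.5128°
θ_1 = β − ψ = -30.0142°
θ_3 = φ − θ_1 − θ_2 = 89.9886° (wrapped to (-180°,180°])

-30.014 45.026 89.989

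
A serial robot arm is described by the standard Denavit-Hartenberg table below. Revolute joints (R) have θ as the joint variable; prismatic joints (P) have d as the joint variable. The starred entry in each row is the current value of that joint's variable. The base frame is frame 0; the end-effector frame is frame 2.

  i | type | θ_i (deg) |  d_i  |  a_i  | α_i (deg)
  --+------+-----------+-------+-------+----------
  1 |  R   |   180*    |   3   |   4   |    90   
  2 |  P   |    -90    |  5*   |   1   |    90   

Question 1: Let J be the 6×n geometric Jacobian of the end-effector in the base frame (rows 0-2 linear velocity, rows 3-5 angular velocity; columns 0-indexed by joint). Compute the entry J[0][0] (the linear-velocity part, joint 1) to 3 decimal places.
-5.000

axis z_0 = ẑ; lever o_n−o_0 = (-4.0000,5.0000,2.0000)
cross product → J_v[:, 0] = (-5.0000,-4.0000,0.0000)
J_ω[:, 0] = z_0
entry J[0][0] = -5.0000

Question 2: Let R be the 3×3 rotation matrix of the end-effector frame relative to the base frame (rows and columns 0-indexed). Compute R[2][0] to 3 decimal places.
End-effector x-axis (col 0 of R) = (-0.0000,0.0000,-1.0000)
R[2][0] = -1.0000

-1.000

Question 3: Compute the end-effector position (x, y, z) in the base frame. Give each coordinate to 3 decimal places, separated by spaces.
-4.000 5.000 2.000

after link 1: o_1 = (-4.0000, 0.0000, 3.0000)
after link 2: o_2 = (-4.0000, 5.0000, 2.0000)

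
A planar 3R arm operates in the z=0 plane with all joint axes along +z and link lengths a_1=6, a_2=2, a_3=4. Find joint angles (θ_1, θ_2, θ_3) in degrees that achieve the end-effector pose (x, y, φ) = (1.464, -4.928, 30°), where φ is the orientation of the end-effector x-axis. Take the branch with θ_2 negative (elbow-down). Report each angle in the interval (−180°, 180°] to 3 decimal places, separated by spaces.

-92.204 -60.007 -177.789

wrist centre = target − a_3·(cos φ, sin φ) = (-2.0001, -6.9280)
cos θ_2 = (51.9976−6²−2²)/(2·6·2) = 0.4999; θ_2 = -60.0066° (elbow-down)
β = atan2(-6.9280,-2.0001) = -106.1033°; ψ = atan2(-1.7322,6.9998) = -13.8992°
θ_1 = β − ψ = -92.2042°
θ_3 = φ − θ_1 − θ_2 = -177.7892° (wrapped to (-180°,180°])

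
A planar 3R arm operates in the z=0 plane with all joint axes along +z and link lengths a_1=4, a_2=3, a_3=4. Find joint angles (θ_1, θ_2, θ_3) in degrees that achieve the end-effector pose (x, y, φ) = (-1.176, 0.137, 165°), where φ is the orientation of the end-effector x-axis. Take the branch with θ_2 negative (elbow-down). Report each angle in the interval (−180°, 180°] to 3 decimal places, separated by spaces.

wrist centre = target − a_3·(cos φ, sin φ) = (2.6877, -0.8983)
cos θ_2 = (8.0306−4²−3²)/(2·4·3) = -0.7071; θ_2 = -134.9959° (elbow-down)
β = atan2(-0.8983,2.6877) = -18.4805°; ψ = atan2(-2.1215,1.8788) = -48.4711°
θ_1 = β − ψ = 29.9906°
θ_3 = φ − θ_1 − θ_2 = -89.9946° (wrapped to (-180°,180°])

29.991 -134.996 -89.995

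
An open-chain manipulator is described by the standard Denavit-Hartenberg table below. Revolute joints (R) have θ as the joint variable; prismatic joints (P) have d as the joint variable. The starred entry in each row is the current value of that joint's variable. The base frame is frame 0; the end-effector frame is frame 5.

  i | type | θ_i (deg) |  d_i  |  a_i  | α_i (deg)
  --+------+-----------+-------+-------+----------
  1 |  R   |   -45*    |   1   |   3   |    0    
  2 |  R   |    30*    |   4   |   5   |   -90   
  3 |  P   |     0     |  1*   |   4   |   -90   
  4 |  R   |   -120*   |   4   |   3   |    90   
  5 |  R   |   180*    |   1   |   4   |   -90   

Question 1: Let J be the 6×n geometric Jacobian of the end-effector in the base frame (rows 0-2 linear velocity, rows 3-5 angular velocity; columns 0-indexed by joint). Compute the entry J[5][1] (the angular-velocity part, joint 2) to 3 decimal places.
1.000

axis z_1 = (0.0000,0.0000,1.0000); lever o_n−o_1 = (8.2450,-2.5882,-0.0000)
cross product → J_v[:, 1] = (2.5882,8.2450,-0.0000)
J_ω[:, 1] = z_1
entry J[5][1] = 1.0000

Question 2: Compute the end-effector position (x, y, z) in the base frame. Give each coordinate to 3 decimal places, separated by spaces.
after link 1: o_1 = (2.1213, -2.1213, 1.0000)
after link 2: o_2 = (6.9509, -3.4154, 5.0000)
after link 3: o_3 = (11.0735, -3.4848, 5.0000)
after link 4: o_4 = (10.2970, -0.5870, 1.0000)
after link 5: o_5 = (10.3664, -4.7095, 1.0000)

10.366 -4.710 1.000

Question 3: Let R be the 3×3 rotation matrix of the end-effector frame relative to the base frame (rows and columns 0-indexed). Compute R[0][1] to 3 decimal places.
End-effector y-axis (col 1 of R) = (0.9659,0.2588,0.0000)
R[0][1] = 0.9659

0.966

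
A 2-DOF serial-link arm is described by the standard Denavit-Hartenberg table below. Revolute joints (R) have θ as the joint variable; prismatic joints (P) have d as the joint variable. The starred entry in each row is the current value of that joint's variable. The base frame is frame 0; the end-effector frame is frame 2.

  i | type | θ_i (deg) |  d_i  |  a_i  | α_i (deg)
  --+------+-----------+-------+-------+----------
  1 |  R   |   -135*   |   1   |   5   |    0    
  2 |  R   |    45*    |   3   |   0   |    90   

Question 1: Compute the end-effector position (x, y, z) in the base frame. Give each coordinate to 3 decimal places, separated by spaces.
after link 1: o_1 = (-3.5355, -3.5355, 1.0000)
after link 2: o_2 = (-3.5355, -3.5355, 4.0000)

-3.536 -3.536 4.000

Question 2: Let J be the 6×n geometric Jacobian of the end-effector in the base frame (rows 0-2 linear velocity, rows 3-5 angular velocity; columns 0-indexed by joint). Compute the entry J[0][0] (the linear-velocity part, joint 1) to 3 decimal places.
axis z_0 = ẑ; lever o_n−o_0 = (-3.5355,-3.5355,4.0000)
cross product → J_v[:, 0] = (3.5355,-3.5355,0.0000)
J_ω[:, 0] = z_0
entry J[0][0] = 3.5355

3.536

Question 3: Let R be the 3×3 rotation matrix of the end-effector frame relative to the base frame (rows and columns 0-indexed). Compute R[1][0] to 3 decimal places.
End-effector x-axis (col 0 of R) = (0.0000,-1.0000,0.0000)
R[1][0] = -1.0000

-1.000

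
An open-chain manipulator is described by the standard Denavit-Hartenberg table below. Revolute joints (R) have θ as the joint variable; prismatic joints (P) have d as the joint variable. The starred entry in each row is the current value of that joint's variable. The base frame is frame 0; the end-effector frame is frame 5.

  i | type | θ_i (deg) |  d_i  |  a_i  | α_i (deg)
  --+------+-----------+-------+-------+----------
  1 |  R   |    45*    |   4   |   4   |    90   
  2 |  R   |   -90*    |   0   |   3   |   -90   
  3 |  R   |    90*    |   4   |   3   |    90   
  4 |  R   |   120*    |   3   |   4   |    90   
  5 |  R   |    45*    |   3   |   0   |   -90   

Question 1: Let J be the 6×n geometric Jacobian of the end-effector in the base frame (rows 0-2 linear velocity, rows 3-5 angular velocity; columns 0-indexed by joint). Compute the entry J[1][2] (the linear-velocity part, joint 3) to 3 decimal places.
axis z_2 = (0.7071,0.7071,0.0000); lever o_n−o_2 = (3.7944,8.8828,-3.0000)
cross product → J_v[:, 2] = (-2.1213,2.1213,3.5981)
J_ω[:, 2] = z_2
entry J[1][2] = 2.1213

2.121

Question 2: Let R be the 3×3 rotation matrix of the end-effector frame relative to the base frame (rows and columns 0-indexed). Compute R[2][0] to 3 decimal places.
End-effector x-axis (col 0 of R) = (0.6830,0.1830,-0.7071)
R[2][0] = -0.7071

-0.707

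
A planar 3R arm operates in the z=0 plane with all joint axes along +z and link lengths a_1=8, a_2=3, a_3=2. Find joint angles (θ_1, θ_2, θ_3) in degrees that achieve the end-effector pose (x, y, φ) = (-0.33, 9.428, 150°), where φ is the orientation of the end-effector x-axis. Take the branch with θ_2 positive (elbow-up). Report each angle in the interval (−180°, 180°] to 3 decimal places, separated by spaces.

59.998 90.004 -0.002

wrist centre = target − a_3·(cos φ, sin φ) = (1.4021, 8.4280)
cos θ_2 = (72.9969−8²−3²)/(2·8·3) = -0.0001; θ_2 = 90.0037° (elbow-up)
β = atan2(8.4280,1.4021) = 80.5550°; ψ = atan2(3.0000,7.9998) = 20.5565°
θ_1 = β − ψ = 59.9985°
θ_3 = φ − θ_1 − θ_2 = -0.0021° (wrapped to (-180°,180°])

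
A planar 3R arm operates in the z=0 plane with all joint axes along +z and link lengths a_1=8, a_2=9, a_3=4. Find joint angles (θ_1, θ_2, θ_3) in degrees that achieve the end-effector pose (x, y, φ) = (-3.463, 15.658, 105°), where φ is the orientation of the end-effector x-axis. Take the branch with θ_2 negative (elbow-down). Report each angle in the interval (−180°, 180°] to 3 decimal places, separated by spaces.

149.998 -90.000 45.002

wrist centre = target − a_3·(cos φ, sin φ) = (-2.4277, 11.7943)
cos θ_2 = (144.9993−8²−9²)/(2·8·9) = -0.0000; θ_2 = -90.0003° (elbow-down)
β = atan2(11.7943,-2.4277) = 101.6312°; ψ = atan2(-9.0000,8.0000) = -48.3666°
θ_1 = β − ψ = 149.9979°
θ_3 = φ − θ_1 − θ_2 = 45.0024° (wrapped to (-180°,180°])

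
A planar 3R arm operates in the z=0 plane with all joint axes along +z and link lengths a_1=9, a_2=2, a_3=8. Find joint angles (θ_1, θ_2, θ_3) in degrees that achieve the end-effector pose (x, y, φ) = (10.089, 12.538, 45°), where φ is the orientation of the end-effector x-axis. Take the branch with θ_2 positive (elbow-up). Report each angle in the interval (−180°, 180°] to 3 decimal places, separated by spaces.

wrist centre = target − a_3·(cos φ, sin φ) = (4.4321, 6.8811)
cos θ_2 = (66.9941−9²−2²)/(2·9·2) = -0.5002; θ_2 = 120.0109° (elbow-up)
β = atan2(6.8811,4.4321) = 57.2144°; ψ = atan2(1.7319,7.9997) = 12.2155°
θ_1 = β − ψ = 44.9989°
θ_3 = φ − θ_1 − θ_2 = -120.0098° (wrapped to (-180°,180°])

44.999 120.011 -120.010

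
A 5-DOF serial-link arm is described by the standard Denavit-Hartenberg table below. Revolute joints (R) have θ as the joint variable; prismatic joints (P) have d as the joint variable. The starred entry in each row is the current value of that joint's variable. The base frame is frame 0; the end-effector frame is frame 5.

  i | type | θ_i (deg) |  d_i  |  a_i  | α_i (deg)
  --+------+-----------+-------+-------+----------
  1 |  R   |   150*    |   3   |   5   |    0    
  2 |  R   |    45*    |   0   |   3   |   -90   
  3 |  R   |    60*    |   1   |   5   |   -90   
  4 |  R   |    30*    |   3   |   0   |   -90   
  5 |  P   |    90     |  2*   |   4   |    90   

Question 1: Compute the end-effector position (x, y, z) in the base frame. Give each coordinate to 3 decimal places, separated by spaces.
-10.186 1.689 0.036

after link 1: o_1 = (-4.3301, 2.5000, 3.0000)
after link 2: o_2 = (-7.2279, 1.7235, 3.0000)
after link 3: o_3 = (-9.3839, 0.1106, -1.3301)
after link 4: o_4 = (-6.8744, 0.7830, -2.8301)
after link 5: o_5 = (-10.1857, 1.6889, 0.0359)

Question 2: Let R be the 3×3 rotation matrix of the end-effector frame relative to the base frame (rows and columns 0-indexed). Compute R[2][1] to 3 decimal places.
0.433

End-effector y-axis (col 1 of R) = (0.0173,0.9012,0.4330)
R[2][1] = 0.4330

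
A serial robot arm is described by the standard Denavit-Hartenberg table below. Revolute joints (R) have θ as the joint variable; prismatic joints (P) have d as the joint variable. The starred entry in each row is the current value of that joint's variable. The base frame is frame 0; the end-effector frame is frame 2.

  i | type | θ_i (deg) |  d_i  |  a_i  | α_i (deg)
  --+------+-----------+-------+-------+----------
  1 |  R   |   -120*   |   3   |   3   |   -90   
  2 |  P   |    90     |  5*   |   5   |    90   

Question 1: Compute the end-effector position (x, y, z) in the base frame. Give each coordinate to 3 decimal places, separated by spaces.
after link 1: o_1 = (-1.5000, -2.5981, 3.0000)
after link 2: o_2 = (2.8301, -5.0981, -2.0000)

2.830 -5.098 -2.000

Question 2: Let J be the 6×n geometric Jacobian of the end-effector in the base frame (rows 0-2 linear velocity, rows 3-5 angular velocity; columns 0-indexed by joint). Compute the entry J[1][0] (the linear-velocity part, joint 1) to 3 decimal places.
axis z_0 = ẑ; lever o_n−o_0 = (2.8301,-5.0981,-2.0000)
cross product → J_v[:, 0] = (5.0981,2.8301,-0.0000)
J_ω[:, 0] = z_0
entry J[1][0] = 2.8301

2.830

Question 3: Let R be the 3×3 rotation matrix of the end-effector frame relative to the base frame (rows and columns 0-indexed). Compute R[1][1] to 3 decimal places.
-0.500

End-effector y-axis (col 1 of R) = (0.8660,-0.5000,0.0000)
R[1][1] = -0.5000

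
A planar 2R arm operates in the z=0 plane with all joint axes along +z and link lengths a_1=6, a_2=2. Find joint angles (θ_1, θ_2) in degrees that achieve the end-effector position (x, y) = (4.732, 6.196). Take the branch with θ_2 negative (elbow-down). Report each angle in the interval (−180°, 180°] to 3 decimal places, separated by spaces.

60.002 -30.011

cos θ_2 = (60.7822−6²−2²)/(2·6·2) = 0.8659; θ_2 = -30.0113° (elbow-down)
β = atan2(6.1960,4.7320) = 52.6304°; ψ = atan2(-1.0003,7.7319) = -7.3719°
θ_1 = β − ψ = 60.0023°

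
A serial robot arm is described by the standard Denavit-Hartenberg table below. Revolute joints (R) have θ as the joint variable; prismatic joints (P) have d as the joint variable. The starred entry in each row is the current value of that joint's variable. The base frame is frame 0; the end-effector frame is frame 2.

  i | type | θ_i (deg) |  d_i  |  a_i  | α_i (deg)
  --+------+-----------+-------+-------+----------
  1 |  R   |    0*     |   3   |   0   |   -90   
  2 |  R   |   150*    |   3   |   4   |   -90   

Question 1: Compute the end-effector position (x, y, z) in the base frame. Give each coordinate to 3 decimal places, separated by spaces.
-3.464 3.000 1.000

after link 1: o_1 = (0.0000, 0.0000, 3.0000)
after link 2: o_2 = (-3.4641, 3.0000, 1.0000)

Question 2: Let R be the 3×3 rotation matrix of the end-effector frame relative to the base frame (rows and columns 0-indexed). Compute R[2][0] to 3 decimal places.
End-effector x-axis (col 0 of R) = (-0.8660,0.0000,-0.5000)
R[2][0] = -0.5000

-0.500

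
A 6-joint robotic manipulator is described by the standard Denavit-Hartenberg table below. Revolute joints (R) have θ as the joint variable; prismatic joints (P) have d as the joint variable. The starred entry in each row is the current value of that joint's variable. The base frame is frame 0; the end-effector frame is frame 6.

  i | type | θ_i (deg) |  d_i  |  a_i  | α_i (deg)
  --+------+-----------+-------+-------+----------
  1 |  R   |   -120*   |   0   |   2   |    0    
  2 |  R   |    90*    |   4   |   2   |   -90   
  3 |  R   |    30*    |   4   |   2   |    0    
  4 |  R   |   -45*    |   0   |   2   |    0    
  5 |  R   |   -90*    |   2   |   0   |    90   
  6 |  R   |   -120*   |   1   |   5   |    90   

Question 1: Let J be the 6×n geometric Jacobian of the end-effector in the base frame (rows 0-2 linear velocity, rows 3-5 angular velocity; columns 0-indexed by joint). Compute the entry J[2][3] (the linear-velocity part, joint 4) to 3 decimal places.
axis z_3 = (0.5000,0.8660,0.0000); lever o_n−o_3 = (0.2318,-2.8244,-2.1560)
cross product → J_v[:, 3] = (-1.8671,1.0780,-1.6130)
J_ω[:, 3] = z_3
entry J[2][3] = -1.6130

-1.613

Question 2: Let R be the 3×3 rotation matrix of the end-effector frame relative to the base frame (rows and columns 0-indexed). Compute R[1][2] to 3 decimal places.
End-effector z-axis (col 2 of R) = (0.4441,0.3209,-0.8365)
R[1][2] = 0.3209

0.321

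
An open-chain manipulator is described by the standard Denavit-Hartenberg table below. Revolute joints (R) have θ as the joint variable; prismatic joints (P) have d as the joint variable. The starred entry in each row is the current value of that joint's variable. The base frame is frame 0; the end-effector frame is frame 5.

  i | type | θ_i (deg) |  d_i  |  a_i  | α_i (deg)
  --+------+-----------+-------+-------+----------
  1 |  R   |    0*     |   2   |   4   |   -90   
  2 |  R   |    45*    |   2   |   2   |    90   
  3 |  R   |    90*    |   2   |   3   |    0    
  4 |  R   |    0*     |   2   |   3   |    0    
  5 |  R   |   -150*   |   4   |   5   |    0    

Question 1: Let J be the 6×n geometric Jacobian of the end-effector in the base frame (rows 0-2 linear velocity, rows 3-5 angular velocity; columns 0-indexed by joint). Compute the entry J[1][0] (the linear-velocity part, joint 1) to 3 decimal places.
axis z_0 = ẑ; lever o_n−o_0 = (12.8388,3.6699,4.4749)
cross product → J_v[:, 0] = (-3.6699,12.8388,0.0000)
J_ω[:, 0] = z_0
entry J[1][0] = 12.8388

12.839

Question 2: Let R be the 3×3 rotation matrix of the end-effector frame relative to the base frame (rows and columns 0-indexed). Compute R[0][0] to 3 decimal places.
End-effector x-axis (col 0 of R) = (0.3536,-0.8660,-0.3536)
R[0][0] = 0.3536

0.354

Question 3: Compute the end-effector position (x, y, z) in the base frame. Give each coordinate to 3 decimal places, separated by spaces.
after link 1: o_1 = (4.0000, 0.0000, 2.0000)
after link 2: o_2 = (5.4142, 2.0000, 0.5858)
after link 3: o_3 = (6.8284, 5.0000, 2.0000)
after link 4: o_4 = (8.2426, 8.0000, 3.4142)
after link 5: o_5 = (12.8388, 3.6699, 4.4749)

12.839 3.670 4.475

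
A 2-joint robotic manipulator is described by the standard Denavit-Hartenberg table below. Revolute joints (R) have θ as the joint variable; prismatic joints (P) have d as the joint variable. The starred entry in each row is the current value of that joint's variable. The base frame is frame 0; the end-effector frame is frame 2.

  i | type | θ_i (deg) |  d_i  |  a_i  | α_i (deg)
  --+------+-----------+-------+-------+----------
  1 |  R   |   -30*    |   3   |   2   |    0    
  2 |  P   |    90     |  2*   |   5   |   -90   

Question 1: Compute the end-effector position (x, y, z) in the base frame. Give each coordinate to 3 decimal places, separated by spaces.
after link 1: o_1 = (1.7321, -1.0000, 3.0000)
after link 2: o_2 = (4.2321, 3.3301, 5.0000)

4.232 3.330 5.000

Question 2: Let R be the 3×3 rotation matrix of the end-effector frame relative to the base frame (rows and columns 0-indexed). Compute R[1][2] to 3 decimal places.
0.500

End-effector z-axis (col 2 of R) = (-0.8660,0.5000,0.0000)
R[1][2] = 0.5000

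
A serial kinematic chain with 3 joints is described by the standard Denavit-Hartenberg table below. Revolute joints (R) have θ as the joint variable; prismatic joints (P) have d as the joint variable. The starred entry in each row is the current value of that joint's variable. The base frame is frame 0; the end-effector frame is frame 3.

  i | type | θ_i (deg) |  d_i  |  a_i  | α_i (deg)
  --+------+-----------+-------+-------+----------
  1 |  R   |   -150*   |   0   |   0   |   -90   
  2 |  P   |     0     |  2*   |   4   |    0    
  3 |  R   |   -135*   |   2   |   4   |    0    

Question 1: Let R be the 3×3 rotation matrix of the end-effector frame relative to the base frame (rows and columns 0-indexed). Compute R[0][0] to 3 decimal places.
End-effector x-axis (col 0 of R) = (0.6124,0.3536,0.7071)
R[0][0] = 0.6124

0.612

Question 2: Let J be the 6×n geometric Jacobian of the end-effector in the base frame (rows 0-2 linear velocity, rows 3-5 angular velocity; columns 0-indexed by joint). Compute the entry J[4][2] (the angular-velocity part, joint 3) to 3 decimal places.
-0.866

axis z_2 = (0.5000,-0.8660,0.0000); lever o_n−o_2 = (3.4495,-0.3178,2.8284)
cross product → J_v[:, 2] = (-2.4495,-1.4142,2.8284)
J_ω[:, 2] = z_2
entry J[4][2] = -0.8660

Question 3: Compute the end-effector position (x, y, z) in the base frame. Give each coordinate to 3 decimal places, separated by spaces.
after link 1: o_1 = (0.0000, 0.0000, 0.0000)
after link 2: o_2 = (-2.4641, -3.7321, 0.0000)
after link 3: o_3 = (0.9854, -4.0499, 2.8284)

0.985 -4.050 2.828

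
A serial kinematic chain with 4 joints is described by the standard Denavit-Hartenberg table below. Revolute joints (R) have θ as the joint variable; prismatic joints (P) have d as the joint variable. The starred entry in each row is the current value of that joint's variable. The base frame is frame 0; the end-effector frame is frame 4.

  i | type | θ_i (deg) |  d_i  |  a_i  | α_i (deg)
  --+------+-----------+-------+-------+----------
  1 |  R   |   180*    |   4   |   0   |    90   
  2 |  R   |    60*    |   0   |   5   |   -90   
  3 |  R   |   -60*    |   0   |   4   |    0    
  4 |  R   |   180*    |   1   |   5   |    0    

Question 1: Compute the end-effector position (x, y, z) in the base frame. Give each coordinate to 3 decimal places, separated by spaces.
-1.384 -0.866 8.397

after link 1: o_1 = (0.0000, 0.0000, 4.0000)
after link 2: o_2 = (-2.5000, 0.0000, 8.3301)
after link 3: o_3 = (-3.5000, 3.4641, 10.0622)
after link 4: o_4 = (-1.3840, -0.8660, 8.3971)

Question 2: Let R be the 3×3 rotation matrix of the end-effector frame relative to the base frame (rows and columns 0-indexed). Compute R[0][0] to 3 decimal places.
End-effector x-axis (col 0 of R) = (0.2500,-0.8660,-0.4330)
R[0][0] = 0.2500

0.250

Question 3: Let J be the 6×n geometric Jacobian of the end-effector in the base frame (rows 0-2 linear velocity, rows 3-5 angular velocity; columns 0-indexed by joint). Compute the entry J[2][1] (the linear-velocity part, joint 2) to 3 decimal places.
1.384

axis z_1 = (0.0000,1.0000,0.0000); lever o_n−o_1 = (-1.3840,-0.8660,4.3971)
cross product → J_v[:, 1] = (4.3971,-0.0000,1.3840)
J_ω[:, 1] = z_1
entry J[2][1] = 1.3840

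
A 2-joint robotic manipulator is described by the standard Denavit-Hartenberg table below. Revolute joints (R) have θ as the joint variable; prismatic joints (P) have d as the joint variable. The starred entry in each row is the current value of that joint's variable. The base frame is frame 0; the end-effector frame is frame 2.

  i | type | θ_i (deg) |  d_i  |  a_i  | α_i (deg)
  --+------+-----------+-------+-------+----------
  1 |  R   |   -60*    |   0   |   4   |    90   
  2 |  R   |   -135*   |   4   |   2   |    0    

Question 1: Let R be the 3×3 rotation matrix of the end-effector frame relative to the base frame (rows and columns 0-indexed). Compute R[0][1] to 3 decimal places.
End-effector y-axis (col 1 of R) = (0.3536,-0.6124,-0.7071)
R[0][1] = 0.3536

0.354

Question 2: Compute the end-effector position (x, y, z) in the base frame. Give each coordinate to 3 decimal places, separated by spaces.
after link 1: o_1 = (2.0000, -3.4641, 0.0000)
after link 2: o_2 = (-2.1712, -4.2394, -1.4142)

-2.171 -4.239 -1.414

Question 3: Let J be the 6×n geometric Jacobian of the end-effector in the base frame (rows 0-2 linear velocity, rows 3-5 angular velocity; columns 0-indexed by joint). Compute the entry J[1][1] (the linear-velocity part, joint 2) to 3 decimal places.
axis z_1 = (-0.8660,-0.5000,0.0000); lever o_n−o_1 = (-4.1712,-0.7753,-1.4142)
cross product → J_v[:, 1] = (0.7071,-1.2247,-1.4142)
J_ω[:, 1] = z_1
entry J[1][1] = -1.2247

-1.225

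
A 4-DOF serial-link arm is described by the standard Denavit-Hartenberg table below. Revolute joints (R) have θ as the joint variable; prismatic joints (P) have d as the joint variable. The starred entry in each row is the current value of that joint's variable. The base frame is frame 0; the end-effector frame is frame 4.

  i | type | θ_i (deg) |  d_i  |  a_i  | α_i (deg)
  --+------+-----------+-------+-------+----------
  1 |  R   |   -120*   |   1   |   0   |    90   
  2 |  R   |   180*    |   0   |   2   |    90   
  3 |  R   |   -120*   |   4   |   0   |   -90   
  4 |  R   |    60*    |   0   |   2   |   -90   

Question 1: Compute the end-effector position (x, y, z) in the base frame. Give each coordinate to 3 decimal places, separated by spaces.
1.500 0.866 3.268

after link 1: o_1 = (0.0000, 0.0000, 1.0000)
after link 2: o_2 = (1.0000, 1.7321, 1.0000)
after link 3: o_3 = (1.0000, 1.7321, 5.0000)
after link 4: o_4 = (1.5000, 0.8660, 3.2679)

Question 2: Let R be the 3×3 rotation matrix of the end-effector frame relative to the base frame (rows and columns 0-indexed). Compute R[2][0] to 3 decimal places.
End-effector x-axis (col 0 of R) = (0.2500,-0.4330,-0.8660)
R[2][0] = -0.8660

-0.866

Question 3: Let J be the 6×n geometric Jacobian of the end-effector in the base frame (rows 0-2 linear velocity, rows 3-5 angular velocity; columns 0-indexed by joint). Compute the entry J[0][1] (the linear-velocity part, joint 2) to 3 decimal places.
1.134

axis z_1 = (-0.8660,0.5000,0.0000); lever o_n−o_1 = (1.5000,0.8660,2.2679)
cross product → J_v[:, 1] = (1.1340,1.9641,-1.5000)
J_ω[:, 1] = z_1
entry J[0][1] = 1.1340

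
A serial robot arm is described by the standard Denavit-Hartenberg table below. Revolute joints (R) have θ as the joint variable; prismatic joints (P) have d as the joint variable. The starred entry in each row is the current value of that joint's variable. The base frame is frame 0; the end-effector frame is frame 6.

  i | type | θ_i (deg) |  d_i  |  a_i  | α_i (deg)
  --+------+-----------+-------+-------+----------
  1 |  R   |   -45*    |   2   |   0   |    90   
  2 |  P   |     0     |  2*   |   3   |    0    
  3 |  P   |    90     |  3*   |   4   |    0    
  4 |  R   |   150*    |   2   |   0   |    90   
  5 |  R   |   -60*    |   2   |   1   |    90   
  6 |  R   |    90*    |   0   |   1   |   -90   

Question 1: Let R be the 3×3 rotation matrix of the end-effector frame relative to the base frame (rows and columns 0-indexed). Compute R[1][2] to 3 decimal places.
End-effector z-axis (col 2 of R) = (-0.4356,-0.7891,0.4330)
R[1][2] = -0.7891

-0.789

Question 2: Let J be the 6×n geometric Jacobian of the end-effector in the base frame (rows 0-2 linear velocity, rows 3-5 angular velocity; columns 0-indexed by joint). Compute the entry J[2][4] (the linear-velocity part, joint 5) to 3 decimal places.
axis z_4 = (-0.6124,0.6124,0.5000); lever o_n−o_4 = (-1.4015,2.6263,1.0670)
cross product → J_v[:, 4] = (-0.6597,-0.0474,-0.7500)
J_ω[:, 4] = z_4
entry J[2][4] = -0.7500

-0.750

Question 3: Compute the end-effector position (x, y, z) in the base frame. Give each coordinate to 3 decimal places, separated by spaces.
after link 1: o_1 = (0.0000, 0.0000, 2.0000)
after link 2: o_2 = (0.7071, -3.5355, 2.0000)
after link 3: o_3 = (-1.4142, -5.6569, 6.0000)
after link 4: o_4 = (-2.8284, -7.0711, 6.0000)
after link 5: o_5 = (-3.6176, -5.0572, 6.5670)
after link 6: o_6 = (-4.2299, -4.4448, 7.0670)

-4.230 -4.445 7.067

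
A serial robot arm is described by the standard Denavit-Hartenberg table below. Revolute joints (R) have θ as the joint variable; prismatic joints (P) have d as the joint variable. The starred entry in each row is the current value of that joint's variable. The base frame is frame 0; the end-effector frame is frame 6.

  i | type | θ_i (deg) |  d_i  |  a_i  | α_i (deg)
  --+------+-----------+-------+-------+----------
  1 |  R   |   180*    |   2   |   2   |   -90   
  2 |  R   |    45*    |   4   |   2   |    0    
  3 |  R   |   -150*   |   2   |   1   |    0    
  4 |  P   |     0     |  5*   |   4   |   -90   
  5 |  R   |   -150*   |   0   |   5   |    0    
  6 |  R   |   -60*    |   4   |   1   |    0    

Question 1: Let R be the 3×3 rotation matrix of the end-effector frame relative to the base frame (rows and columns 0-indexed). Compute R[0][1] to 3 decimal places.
-0.129

End-effector y-axis (col 1 of R) = (-0.1294,-0.8660,-0.4830)
R[0][1] = -0.1294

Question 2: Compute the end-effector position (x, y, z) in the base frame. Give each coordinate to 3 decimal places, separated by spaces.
after link 1: o_1 = (-2.0000, 0.0000, 2.0000)
after link 2: o_2 = (-3.4142, -4.0000, 0.5858)
after link 3: o_3 = (-3.1554, -6.0000, 1.5517)
after link 4: o_4 = (-2.1201, -11.0000, 5.4154)
after link 5: o_5 = (-3.2408, -13.5000, 1.2328)
after link 6: o_6 = (-7.3287, -13.0000, 1.4316)

-7.329 -13.000 1.432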